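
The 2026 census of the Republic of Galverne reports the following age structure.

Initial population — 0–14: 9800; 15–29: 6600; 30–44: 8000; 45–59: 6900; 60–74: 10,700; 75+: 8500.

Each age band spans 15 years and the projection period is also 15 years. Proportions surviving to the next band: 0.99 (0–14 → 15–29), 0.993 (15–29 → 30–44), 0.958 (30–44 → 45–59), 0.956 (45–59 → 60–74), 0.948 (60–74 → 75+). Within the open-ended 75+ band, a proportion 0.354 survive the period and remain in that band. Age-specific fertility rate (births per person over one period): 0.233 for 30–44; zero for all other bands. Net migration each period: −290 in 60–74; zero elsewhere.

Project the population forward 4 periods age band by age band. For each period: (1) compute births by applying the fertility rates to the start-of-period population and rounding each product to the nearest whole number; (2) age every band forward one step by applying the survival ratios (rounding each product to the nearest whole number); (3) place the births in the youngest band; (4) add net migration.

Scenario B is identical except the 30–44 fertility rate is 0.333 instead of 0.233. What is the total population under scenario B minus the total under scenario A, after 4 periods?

Let band 1 be 0–14 through band 6 = 75+.
After projecting period 1:
Births: 8000 * 0.233 = 1864
Band 2: 9800 * 0.99 = 9702
Band 3: 6600 * 0.993 = 6554
Band 4: 8000 * 0.958 = 7664
Band 5: 6900 * 0.956 = 6596
Band 6: 10700 * 0.948 + 8500 * 0.354 = 10144 + 3009 = 13153
Net migration: Band 5 − 290 → 6306
Population now: 0–14=1864, 15–29=9702, 30–44=6554, 45–59=7664, 60–74=6306, 75+=13153
After projecting period 2:
Births: 6554 * 0.233 = 1527
Band 2: 1864 * 0.99 = 1845
Band 3: 9702 * 0.993 = 9634
Band 4: 6554 * 0.958 = 6279
Band 5: 7664 * 0.956 = 7327
Band 6: 6306 * 0.948 + 13153 * 0.354 = 5978 + 4656 = 10634
Net migration: Band 5 − 290 → 7037
Population now: 0–14=1527, 15–29=1845, 30–44=9634, 45–59=6279, 60–74=7037, 75+=10634
After projecting period 3:
Births: 9634 * 0.233 = 2245
Band 2: 1527 * 0.99 = 1512
Band 3: 1845 * 0.993 = 1832
Band 4: 9634 * 0.958 = 9229
Band 5: 6279 * 0.956 = 6003
Band 6: 7037 * 0.948 + 10634 * 0.354 = 6671 + 3764 = 10435
Net migration: Band 5 − 290 → 5713
Population now: 0–14=2245, 15–29=1512, 30–44=1832, 45–59=9229, 60–74=5713, 75+=10435
After projecting period 4:
Births: 1832 * 0.233 = 427
Band 2: 2245 * 0.99 = 2223
Band 3: 1512 * 0.993 = 1501
Band 4: 1832 * 0.958 = 1755
Band 5: 9229 * 0.956 = 8823
Band 6: 5713 * 0.948 + 10435 * 0.354 = 5416 + 3694 = 9110
Net migration: Band 5 − 290 → 8533
Population now: 0–14=427, 15–29=2223, 30–44=1501, 45–59=1755, 60–74=8533, 75+=9110
Scenario A total after 4 periods: 23549
Scenario B projection —
After projecting period 1:
Births: 8000 * 0.333 = 2664
Band 2: 9800 * 0.99 = 9702
Band 3: 6600 * 0.993 = 6554
Band 4: 8000 * 0.958 = 7664
Band 5: 6900 * 0.956 = 6596
Band 6: 10700 * 0.948 + 8500 * 0.354 = 10144 + 3009 = 13153
Net migration: Band 5 − 290 → 6306
Population now: 0–14=2664, 15–29=9702, 30–44=6554, 45–59=7664, 60–74=6306, 75+=13153
After projecting period 2:
Births: 6554 * 0.333 = 2182
Band 2: 2664 * 0.99 = 2637
Band 3: 9702 * 0.993 = 9634
Band 4: 6554 * 0.958 = 6279
Band 5: 7664 * 0.956 = 7327
Band 6: 6306 * 0.948 + 13153 * 0.354 = 5978 + 4656 = 10634
Net migration: Band 5 − 290 → 7037
Population now: 0–14=2182, 15–29=2637, 30–44=9634, 45–59=6279, 60–74=7037, 75+=10634
After projecting period 3:
Births: 9634 * 0.333 = 3208
Band 2: 2182 * 0.99 = 2160
Band 3: 2637 * 0.993 = 2619
Band 4: 9634 * 0.958 = 9229
Band 5: 6279 * 0.956 = 6003
Band 6: 7037 * 0.948 + 10634 * 0.354 = 6671 + 3764 = 10435
Net migration: Band 5 − 290 → 5713
Population now: 0–14=3208, 15–29=2160, 30–44=2619, 45–59=9229, 60–74=5713, 75+=10435
After projecting period 4:
Births: 2619 * 0.333 = 872
Band 2: 3208 * 0.99 = 3176
Band 3: 2160 * 0.993 = 2145
Band 4: 2619 * 0.958 = 2509
Band 5: 9229 * 0.956 = 8823
Band 6: 5713 * 0.948 + 10435 * 0.354 = 5416 + 3694 = 9110
Net migration: Band 5 − 290 → 8533
Population now: 0–14=872, 15–29=3176, 30–44=2145, 45–59=2509, 60–74=8533, 75+=9110
Scenario B total after 4 periods: 26345
Difference B − A = 26345 − 23549 = 2796

2796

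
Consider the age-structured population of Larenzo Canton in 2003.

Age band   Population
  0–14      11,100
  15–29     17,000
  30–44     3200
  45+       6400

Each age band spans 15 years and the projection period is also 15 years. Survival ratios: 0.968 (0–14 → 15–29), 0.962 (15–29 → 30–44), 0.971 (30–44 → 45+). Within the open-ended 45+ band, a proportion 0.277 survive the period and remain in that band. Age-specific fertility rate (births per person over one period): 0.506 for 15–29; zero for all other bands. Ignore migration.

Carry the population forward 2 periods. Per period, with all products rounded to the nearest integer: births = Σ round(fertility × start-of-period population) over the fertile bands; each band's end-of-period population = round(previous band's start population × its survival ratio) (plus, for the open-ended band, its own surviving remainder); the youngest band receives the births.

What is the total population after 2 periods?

41333

(Groups numbered youngest = 1 to oldest = 4.)
[period 1]
Births: 17000 * 0.506 = 8602
Group 2: 11100 * 0.968 = 10745
Group 3: 17000 * 0.962 = 16354
Group 4: 3200 * 0.971 + 6400 * 0.277 = 3107 + 1773 = 4880
→ [8602, 10745, 16354, 4880]
[period 2]
Births: 10745 * 0.506 = 5437
Group 2: 8602 * 0.968 = 8327
Group 3: 10745 * 0.962 = 10337
Group 4: 16354 * 0.971 + 4880 * 0.277 = 15880 + 1352 = 17232
→ [5437, 8327, 10337, 17232]
Total after period 2: 5437 + 8327 + 10337 + 17232 = 41333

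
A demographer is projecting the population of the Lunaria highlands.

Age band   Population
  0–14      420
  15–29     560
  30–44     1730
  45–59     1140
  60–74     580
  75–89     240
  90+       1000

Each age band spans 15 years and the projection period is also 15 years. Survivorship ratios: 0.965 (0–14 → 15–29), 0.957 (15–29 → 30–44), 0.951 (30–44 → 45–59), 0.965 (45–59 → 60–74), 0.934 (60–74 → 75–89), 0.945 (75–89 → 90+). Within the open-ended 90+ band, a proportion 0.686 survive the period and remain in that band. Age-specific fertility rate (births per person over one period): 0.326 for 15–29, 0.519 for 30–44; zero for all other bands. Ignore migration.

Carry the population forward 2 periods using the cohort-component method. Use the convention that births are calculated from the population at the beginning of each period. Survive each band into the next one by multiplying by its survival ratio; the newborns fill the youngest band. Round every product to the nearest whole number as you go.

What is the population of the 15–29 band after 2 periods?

1043

Let group 1 be 0–14 through group 7 = 90+.
After projecting period 1:
Births: 560 × 0.326 = 183, 1730 × 0.519 = 898 ⇒ total 1081
Group 2: 420 × 0.965 = 405
Group 3: 560 × 0.957 = 536
Group 4: 1730 × 0.951 = 1645
Group 5: 1140 × 0.965 = 1100
Group 6: 580 × 0.934 = 542
Group 7: 240 × 0.945 + 1000 × 0.686 = 227 + 686 = 913
Giving 1081 / 405 / 536 / 1645 / 1100 / 542 / 913.
After projecting period 2:
Births: 405 × 0.326 = 132, 536 × 0.519 = 278 ⇒ total 410
Group 2: 1081 × 0.965 = 1043
Group 3: 405 × 0.957 = 388
Group 4: 536 × 0.951 = 510
Group 5: 1645 × 0.965 = 1587
Group 6: 1100 × 0.934 = 1027
Group 7: 542 × 0.945 + 913 × 0.686 = 512 + 626 = 1138
Giving 410 / 1043 / 388 / 510 / 1587 / 1027 / 1138.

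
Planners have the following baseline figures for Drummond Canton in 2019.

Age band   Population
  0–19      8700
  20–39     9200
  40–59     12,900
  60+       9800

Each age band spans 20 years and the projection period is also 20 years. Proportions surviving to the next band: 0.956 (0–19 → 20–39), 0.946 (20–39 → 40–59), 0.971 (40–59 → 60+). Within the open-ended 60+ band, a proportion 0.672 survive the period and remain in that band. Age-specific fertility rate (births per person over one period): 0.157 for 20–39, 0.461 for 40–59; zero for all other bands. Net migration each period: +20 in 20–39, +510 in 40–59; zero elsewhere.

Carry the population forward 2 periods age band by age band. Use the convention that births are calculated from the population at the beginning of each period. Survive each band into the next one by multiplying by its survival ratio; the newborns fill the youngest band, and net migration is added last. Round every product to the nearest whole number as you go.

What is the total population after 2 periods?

[period 1]
Births: 9200 * 0.157 = 1444  |  12900 * 0.461 = 5947 → 7391
20–39: 8700 * 0.956 = 8317
40–59: 9200 * 0.946 = 8703
60+: 12900 * 0.971 + 9800 * 0.672 = 12526 + 6586 = 19112
Net migration: 20–39 + 20 → 8337; 40–59 + 510 → 9213
→ [7391, 8337, 9213, 19112]
[period 2]
Births: 8337 * 0.157 = 1309  |  9213 * 0.461 = 4247 → 5556
20–39: 7391 * 0.956 = 7066
40–59: 8337 * 0.946 = 7887
60+: 9213 * 0.971 + 19112 * 0.672 = 8946 + 12843 = 21789
Net migration: 20–39 + 20 → 7086; 40–59 + 510 → 8397
→ [5556, 7086, 8397, 21789]
Total after period 2: 5556 + 7086 + 8397 + 21789 = 42828

42828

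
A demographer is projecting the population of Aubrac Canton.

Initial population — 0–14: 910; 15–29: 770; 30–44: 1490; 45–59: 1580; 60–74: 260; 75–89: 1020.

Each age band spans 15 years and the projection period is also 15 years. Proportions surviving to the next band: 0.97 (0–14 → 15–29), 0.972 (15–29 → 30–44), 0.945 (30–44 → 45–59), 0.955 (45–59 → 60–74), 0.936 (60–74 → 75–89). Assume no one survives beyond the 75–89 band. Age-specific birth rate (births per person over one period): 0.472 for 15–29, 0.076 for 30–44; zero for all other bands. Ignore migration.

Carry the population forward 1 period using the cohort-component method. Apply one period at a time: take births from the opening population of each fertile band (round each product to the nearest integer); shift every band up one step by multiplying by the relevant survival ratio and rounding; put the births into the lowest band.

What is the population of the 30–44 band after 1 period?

Period 1:
Births: 770 * 0.472 = 363 ; 1490 * 0.076 = 113 ⇒ total 476
15–29: 910 * 0.97 = 883
30–44: 770 * 0.972 = 748
45–59: 1490 * 0.945 = 1408
60–74: 1580 * 0.955 = 1509
75–89: 260 * 0.936 = 243
→ [476, 883, 748, 1408, 1509, 243]

748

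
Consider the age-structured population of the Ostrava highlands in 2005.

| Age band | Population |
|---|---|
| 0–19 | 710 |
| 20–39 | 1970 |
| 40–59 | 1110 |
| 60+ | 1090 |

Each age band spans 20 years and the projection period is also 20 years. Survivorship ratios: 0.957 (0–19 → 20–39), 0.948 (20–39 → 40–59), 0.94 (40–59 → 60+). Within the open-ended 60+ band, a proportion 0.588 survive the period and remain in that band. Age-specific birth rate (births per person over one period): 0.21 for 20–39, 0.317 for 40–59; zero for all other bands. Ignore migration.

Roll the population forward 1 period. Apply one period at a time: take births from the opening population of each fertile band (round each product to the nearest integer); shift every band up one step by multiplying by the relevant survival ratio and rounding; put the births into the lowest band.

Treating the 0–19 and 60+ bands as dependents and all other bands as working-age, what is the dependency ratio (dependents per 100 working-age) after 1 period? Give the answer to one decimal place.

96.2

(Bands numbered youngest = 1 to oldest = 4.)
— Period 1 —
Births: 1970 * 0.21 = 414, 1110 * 0.317 = 352 ⇒ total 766
Band 2: 710 * 0.957 = 679
Band 3: 1970 * 0.948 = 1868
Band 4: 1110 * 0.94 + 1090 * 0.588 = 1043 + 641 = 1684
Giving 766 / 679 / 1868 / 1684.
Dependents (band 0–19 + band 60+) = 766 + 1684 = 2450; working-age = 2547; ratio = 2450/2547 × 100 = 96.2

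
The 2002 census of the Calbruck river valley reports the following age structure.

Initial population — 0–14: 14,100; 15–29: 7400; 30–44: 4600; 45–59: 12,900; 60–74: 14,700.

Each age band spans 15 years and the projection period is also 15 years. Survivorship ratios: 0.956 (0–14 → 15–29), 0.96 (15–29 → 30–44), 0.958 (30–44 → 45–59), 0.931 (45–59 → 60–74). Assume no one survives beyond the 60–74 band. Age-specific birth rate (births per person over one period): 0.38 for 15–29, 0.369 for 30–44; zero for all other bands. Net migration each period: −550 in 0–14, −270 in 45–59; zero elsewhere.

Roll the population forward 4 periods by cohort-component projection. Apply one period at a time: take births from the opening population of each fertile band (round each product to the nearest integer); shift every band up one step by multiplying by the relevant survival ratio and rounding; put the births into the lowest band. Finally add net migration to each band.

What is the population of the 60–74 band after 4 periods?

11290

Period 1.
Births: 7400 × 0.38 = 2812  |  4600 × 0.369 = 1697 ⇒ total 4509
15–29: 14100 × 0.956 = 13480
30–44: 7400 × 0.96 = 7104
45–59: 4600 × 0.958 = 4407
60–74: 12900 × 0.931 = 12010
Net migration: 0–14 − 550 → 3959; 45–59 − 270 → 4137
→ [3959, 13480, 7104, 4137, 12010]
Period 2.
Births: 13480 × 0.38 = 5122  |  7104 × 0.369 = 2621 ⇒ total 7743
15–29: 3959 × 0.956 = 3785
30–44: 13480 × 0.96 = 12941
45–59: 7104 × 0.958 = 6806
60–74: 4137 × 0.931 = 3852
Net migration: 0–14 − 550 → 7193; 45–59 − 270 → 6536
→ [7193, 3785, 12941, 6536, 3852]
Period 3.
Births: 3785 × 0.38 = 1438  |  12941 × 0.369 = 4775 ⇒ total 6213
15–29: 7193 × 0.956 = 6877
30–44: 3785 × 0.96 = 3634
45–59: 12941 × 0.958 = 12397
60–74: 6536 × 0.931 = 6085
Net migration: 0–14 − 550 → 5663; 45–59 − 270 → 12127
→ [5663, 6877, 3634, 12127, 6085]
Period 4.
Births: 6877 × 0.38 = 2613  |  3634 × 0.369 = 1341 ⇒ total 3954
15–29: 5663 × 0.956 = 5414
30–44: 6877 × 0.96 = 6602
45–59: 3634 × 0.958 = 3481
60–74: 12127 × 0.931 = 11290
Net migration: 0–14 − 550 → 3404; 45–59 − 270 → 3211
→ [3404, 5414, 6602, 3211, 11290]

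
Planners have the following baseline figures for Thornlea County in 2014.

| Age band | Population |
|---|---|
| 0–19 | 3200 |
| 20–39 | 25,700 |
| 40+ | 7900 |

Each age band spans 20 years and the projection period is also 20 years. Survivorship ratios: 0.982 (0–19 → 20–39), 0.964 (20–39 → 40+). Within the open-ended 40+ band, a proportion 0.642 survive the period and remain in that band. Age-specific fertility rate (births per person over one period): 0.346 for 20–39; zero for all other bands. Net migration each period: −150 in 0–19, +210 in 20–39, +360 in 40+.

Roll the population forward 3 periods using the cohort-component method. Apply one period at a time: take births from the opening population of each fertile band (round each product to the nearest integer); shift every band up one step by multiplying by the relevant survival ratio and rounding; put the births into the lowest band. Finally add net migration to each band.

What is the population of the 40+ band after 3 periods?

23594

[period 1]
Births: 25700 × 0.346 = 8892
20–39: 3200 × 0.982 = 3142
40+: 25700 × 0.964 + 7900 × 0.642 = 24775 + 5072 = 29847
Net migration: 0–19 − 150 → 8742; 20–39 + 210 → 3352; 40+ + 360 → 30207
End of period: [8742, 3352, 30207]
[period 2]
Births: 3352 × 0.346 = 1160
20–39: 8742 × 0.982 = 8585
40+: 3352 × 0.964 + 30207 × 0.642 = 3231 + 19393 = 22624
Net migration: 0–19 − 150 → 1010; 20–39 + 210 → 8795; 40+ + 360 → 22984
End of period: [1010, 8795, 22984]
[period 3]
Births: 8795 × 0.346 = 3043
20–39: 1010 × 0.982 = 992
40+: 8795 × 0.964 + 22984 × 0.642 = 8478 + 14756 = 23234
Net migration: 0–19 − 150 → 2893; 20–39 + 210 → 1202; 40+ + 360 → 23594
End of period: [2893, 1202, 23594]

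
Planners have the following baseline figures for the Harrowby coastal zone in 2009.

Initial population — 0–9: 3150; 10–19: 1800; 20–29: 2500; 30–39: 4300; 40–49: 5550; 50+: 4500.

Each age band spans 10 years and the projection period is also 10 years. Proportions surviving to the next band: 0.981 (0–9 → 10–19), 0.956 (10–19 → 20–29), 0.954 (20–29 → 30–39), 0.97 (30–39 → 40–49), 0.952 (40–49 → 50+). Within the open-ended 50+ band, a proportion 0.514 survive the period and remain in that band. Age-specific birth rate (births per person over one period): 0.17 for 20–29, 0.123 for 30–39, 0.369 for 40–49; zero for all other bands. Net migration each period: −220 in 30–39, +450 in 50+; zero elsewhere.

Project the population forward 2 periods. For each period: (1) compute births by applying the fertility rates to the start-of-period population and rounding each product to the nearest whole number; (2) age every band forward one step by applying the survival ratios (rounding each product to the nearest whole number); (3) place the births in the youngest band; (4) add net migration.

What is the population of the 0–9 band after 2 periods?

2098

Call the bands 1 to 6, youngest first.
Period 1.
Births: 2500 × 0.17 = 425 ; 4300 × 0.123 = 529 ; 5550 × 0.369 = 2048 → total 3002
Band 2: 3150 × 0.981 = 3090
Band 3: 1800 × 0.956 = 1721
Band 4: 2500 × 0.954 = 2385
Band 5: 4300 × 0.97 = 4171
Band 6: 5550 × 0.952 + 4500 × 0.514 = 5284 + 2313 = 7597
Net migration: Band 4 − 220 → 2165; Band 6 + 450 → 8047
End of period: [3002, 3090, 1721, 2165, 4171, 8047]
Period 2.
Births: 1721 × 0.17 = 293 ; 2165 × 0.123 = 266 ; 4171 × 0.369 = 1539 → total 2098
Band 2: 3002 × 0.981 = 2945
Band 3: 3090 × 0.956 = 2954
Band 4: 1721 × 0.954 = 1642
Band 5: 2165 × 0.97 = 2100
Band 6: 4171 × 0.952 + 8047 × 0.514 = 3971 + 4136 = 8107
Net migration: Band 4 − 220 → 1422; Band 6 + 450 → 8557
End of period: [2098, 2945, 2954, 1422, 2100, 8557]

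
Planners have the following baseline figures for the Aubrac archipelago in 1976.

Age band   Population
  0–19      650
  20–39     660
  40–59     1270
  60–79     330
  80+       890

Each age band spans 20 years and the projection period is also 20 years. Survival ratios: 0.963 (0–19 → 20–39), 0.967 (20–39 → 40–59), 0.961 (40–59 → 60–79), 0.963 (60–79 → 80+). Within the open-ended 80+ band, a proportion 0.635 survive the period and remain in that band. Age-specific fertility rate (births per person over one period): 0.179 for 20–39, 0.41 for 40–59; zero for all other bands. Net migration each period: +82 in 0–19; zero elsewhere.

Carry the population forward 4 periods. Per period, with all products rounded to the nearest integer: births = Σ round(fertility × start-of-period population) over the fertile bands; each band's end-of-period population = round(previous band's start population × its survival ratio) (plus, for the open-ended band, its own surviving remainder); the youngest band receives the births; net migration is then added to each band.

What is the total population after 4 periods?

(Groups numbered youngest = 1 to oldest = 5.)
Period 1:
Births: 660 * 0.179 = 118  |  1270 * 0.41 = 521 ⇒ total 639
Group 2: 650 * 0.963 = 626
Group 3: 660 * 0.967 = 638
Group 4: 1270 * 0.961 = 1220
Group 5: 330 * 0.963 + 890 * 0.635 = 318 + 565 = 883
Net migration: Group 1 + 82 → 721
→ [721, 626, 638, 1220, 883]
Period 2:
Births: 626 * 0.179 = 112  |  638 * 0.41 = 262 ⇒ total 374
Group 2: 721 * 0.963 = 694
Group 3: 626 * 0.967 = 605
Group 4: 638 * 0.961 = 613
Group 5: 1220 * 0.963 + 883 * 0.635 = 1175 + 561 = 1736
Net migration: Group 1 + 82 → 456
→ [456, 694, 605, 613, 1736]
Period 3:
Births: 694 * 0.179 = 124  |  605 * 0.41 = 248 ⇒ total 372
Group 2: 456 * 0.963 = 439
Group 3: 694 * 0.967 = 671
Group 4: 605 * 0.961 = 581
Group 5: 613 * 0.963 + 1736 * 0.635 = 590 + 1102 = 1692
Net migration: Group 1 + 82 → 454
→ [454, 439, 671, 581, 1692]
Period 4:
Births: 439 * 0.179 = 79  |  671 * 0.41 = 275 ⇒ total 354
Group 2: 454 * 0.963 = 437
Group 3: 439 * 0.967 = 425
Group 4: 671 * 0.961 = 645
Group 5: 581 * 0.963 + 1692 * 0.635 = 560 + 1074 = 1634
Net migration: Group 1 + 82 → 436
→ [436, 437, 425, 645, 1634]
Total after period 4: 436 + 437 + 425 + 645 + 1634 = 3577

3577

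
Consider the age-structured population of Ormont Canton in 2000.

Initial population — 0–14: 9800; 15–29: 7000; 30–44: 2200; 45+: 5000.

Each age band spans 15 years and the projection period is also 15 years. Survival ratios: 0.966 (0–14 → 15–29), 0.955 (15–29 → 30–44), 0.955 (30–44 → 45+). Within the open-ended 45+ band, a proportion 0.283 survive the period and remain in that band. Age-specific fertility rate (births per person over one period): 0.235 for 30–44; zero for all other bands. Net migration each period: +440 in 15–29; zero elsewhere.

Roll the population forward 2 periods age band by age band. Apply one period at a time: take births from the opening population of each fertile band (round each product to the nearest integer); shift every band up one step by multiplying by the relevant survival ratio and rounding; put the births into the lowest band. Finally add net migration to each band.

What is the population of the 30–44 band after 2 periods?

Numbering the groups 1..4 from youngest to oldest:
— Period 1 —
Births: 2200 × 0.235 = 517
Group 2: 9800 × 0.966 = 9467
Group 3: 7000 × 0.955 = 6685
Group 4: 2200 × 0.955 + 5000 × 0.283 = 2101 + 1415 = 3516
Net migration: Group 2 + 440 → 9907
Population now: 0–14=517, 15–29=9907, 30–44=6685, 45+=3516
— Period 2 —
Births: 6685 × 0.235 = 1571
Group 2: 517 × 0.966 = 499
Group 3: 9907 × 0.955 = 9461
Group 4: 6685 × 0.955 + 3516 × 0.283 = 6384 + 995 = 7379
Net migration: Group 2 + 440 → 939
Population now: 0–14=1571, 15–29=939, 30–44=9461, 45+=7379

9461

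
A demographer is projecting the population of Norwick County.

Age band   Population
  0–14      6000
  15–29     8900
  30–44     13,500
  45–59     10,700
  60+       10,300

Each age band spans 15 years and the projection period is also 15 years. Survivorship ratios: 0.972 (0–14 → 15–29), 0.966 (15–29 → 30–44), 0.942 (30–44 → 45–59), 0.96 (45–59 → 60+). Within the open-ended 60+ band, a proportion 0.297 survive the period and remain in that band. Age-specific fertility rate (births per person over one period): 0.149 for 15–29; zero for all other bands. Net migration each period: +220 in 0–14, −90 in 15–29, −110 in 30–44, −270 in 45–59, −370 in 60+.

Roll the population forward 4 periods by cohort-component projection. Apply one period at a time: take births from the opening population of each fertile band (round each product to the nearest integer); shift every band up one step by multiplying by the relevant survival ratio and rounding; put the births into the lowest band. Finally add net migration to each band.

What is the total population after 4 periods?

10158

Numbering the bands 1..5 from youngest to oldest:
After projecting period 1:
Births: 8900 × 0.149 = 1326
Band 2: 6000 × 0.972 = 5832
Band 3: 8900 × 0.966 = 8597
Band 4: 13500 × 0.942 = 12717
Band 5: 10700 × 0.96 + 10300 × 0.297 = 10272 + 3059 = 13331
Net migration: Band 1 + 220 → 1546; Band 2 − 90 → 5742; Band 3 − 110 → 8487; Band 4 − 270 → 12447; Band 5 − 370 → 12961
→ [1546, 5742, 8487, 12447, 12961]
After projecting period 2:
Births: 5742 × 0.149 = 856
Band 2: 1546 × 0.972 = 1503
Band 3: 5742 × 0.966 = 5547
Band 4: 8487 × 0.942 = 7995
Band 5: 12447 × 0.96 + 12961 × 0.297 = 11949 + 3849 = 15798
Net migration: Band 1 + 220 → 1076; Band 2 − 90 → 1413; Band 3 − 110 → 5437; Band 4 − 270 → 7725; Band 5 − 370 → 15428
→ [1076, 1413, 5437, 7725, 15428]
After projecting period 3:
Births: 1413 × 0.149 = 211
Band 2: 1076 × 0.972 = 1046
Band 3: 1413 × 0.966 = 1365
Band 4: 5437 × 0.942 = 5122
Band 5: 7725 × 0.96 + 15428 × 0.297 = 7416 + 4582 = 11998
Net migration: Band 1 + 220 → 431; Band 2 − 90 → 956; Band 3 − 110 → 1255; Band 4 − 270 → 4852; Band 5 − 370 → 11628
→ [431, 956, 1255, 4852, 11628]
After projecting period 4:
Births: 956 × 0.149 = 142
Band 2: 431 × 0.972 = 419
Band 3: 956 × 0.966 = 923
Band 4: 1255 × 0.942 = 1182
Band 5: 4852 × 0.96 + 11628 × 0.297 = 4658 + 3454 = 8112
Net migration: Band 1 + 220 → 362; Band 2 − 90 → 329; Band 3 − 110 → 813; Band 4 − 270 → 912; Band 5 − 370 → 7742
→ [362, 329, 813, 912, 7742]
Total after period 4: 362 + 329 + 813 + 912 + 7742 = 10158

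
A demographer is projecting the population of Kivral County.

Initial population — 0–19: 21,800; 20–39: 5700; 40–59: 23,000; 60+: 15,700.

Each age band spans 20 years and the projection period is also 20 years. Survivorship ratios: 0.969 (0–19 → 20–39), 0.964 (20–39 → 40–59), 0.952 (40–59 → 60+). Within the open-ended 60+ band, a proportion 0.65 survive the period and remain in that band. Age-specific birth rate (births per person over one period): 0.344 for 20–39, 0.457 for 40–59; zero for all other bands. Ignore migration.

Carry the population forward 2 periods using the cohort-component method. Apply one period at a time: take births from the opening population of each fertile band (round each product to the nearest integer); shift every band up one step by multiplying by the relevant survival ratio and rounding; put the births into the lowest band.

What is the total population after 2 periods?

68324

Call the bands 1 to 4, youngest first.
After projecting period 1:
Births: 5700 × 0.344 = 1961  |  23000 × 0.457 = 10511 ⇒ total 12472
Band 2: 21800 × 0.969 = 21124
Band 3: 5700 × 0.964 = 5495
Band 4: 23000 × 0.952 + 15700 × 0.65 = 21896 + 10205 = 32101
→ [12472, 21124, 5495, 32101]
After projecting period 2:
Births: 21124 × 0.344 = 7267  |  5495 × 0.457 = 2511 ⇒ total 9778
Band 2: 12472 × 0.969 = 12085
Band 3: 21124 × 0.964 = 20364
Band 4: 5495 × 0.952 + 32101 × 0.65 = 5231 + 20866 = 26097
→ [9778, 12085, 20364, 26097]
Total after period 2: 9778 + 12085 + 20364 + 26097 = 68324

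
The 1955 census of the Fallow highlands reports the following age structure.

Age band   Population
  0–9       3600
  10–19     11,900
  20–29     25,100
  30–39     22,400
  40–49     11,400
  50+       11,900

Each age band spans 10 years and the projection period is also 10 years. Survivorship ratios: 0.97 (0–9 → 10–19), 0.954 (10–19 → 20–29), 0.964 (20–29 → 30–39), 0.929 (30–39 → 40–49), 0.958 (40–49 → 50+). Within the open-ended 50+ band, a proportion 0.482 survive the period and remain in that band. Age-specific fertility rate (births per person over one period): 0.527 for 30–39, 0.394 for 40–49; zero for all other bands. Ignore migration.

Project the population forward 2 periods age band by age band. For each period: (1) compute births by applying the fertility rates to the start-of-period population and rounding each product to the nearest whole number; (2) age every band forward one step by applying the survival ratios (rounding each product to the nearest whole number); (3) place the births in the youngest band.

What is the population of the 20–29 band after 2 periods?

3331

(Groups numbered youngest = 1 to oldest = 6.)
Period 1.
Births: 22400 × 0.527 = 11805, 11400 × 0.394 = 4492 — total 16297
Group 2: 3600 × 0.97 = 3492
Group 3: 11900 × 0.954 = 11353
Group 4: 25100 × 0.964 = 24196
Group 5: 22400 × 0.929 = 20810
Group 6: 11400 × 0.958 + 11900 × 0.482 = 10921 + 5736 = 16657
Population now: 0–9=16297, 10–19=3492, 20–29=11353, 30–39=24196, 40–49=20810, 50+=16657
Period 2.
Births: 24196 × 0.527 = 12751, 20810 × 0.394 = 8199 — total 20950
Group 2: 16297 × 0.97 = 15808
Group 3: 3492 × 0.954 = 3331
Group 4: 11353 × 0.964 = 10944
Group 5: 24196 × 0.929 = 22478
Group 6: 20810 × 0.958 + 16657 × 0.482 = 19936 + 8029 = 27965
Population now: 0–9=20950, 10–19=15808, 20–29=3331, 30–39=10944, 40–49=22478, 50+=27965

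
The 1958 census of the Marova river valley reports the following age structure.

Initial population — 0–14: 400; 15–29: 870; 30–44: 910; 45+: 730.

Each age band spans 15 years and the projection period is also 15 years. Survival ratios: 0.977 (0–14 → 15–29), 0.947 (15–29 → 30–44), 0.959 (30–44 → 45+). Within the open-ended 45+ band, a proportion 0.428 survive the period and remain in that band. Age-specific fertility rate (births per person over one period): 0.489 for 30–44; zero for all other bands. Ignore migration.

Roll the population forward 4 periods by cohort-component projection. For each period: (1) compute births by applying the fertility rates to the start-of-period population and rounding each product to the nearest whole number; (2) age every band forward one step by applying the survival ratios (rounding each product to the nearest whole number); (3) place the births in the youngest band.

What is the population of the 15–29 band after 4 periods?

177

After projecting period 1:
Births: 910 × 0.489 = 445
15–29: 400 × 0.977 = 391
30–44: 870 × 0.947 = 824
45+: 910 × 0.959 + 730 × 0.428 = 873 + 312 = 1185
Giving 445 / 391 / 824 / 1185.
After projecting period 2:
Births: 824 × 0.489 = 403
15–29: 445 × 0.977 = 435
30–44: 391 × 0.947 = 370
45+: 824 × 0.959 + 1185 × 0.428 = 790 + 507 = 1297
Giving 403 / 435 / 370 / 1297.
After projecting period 3:
Births: 370 × 0.489 = 181
15–29: 403 × 0.977 = 394
30–44: 435 × 0.947 = 412
45+: 370 × 0.959 + 1297 × 0.428 = 355 + 555 = 910
Giving 181 / 394 / 412 / 910.
After projecting period 4:
Births: 412 × 0.489 = 201
15–29: 181 × 0.977 = 177
30–44: 394 × 0.947 = 373
45+: 412 × 0.959 + 910 × 0.428 = 395 + 389 = 784
Giving 201 / 177 / 373 / 784.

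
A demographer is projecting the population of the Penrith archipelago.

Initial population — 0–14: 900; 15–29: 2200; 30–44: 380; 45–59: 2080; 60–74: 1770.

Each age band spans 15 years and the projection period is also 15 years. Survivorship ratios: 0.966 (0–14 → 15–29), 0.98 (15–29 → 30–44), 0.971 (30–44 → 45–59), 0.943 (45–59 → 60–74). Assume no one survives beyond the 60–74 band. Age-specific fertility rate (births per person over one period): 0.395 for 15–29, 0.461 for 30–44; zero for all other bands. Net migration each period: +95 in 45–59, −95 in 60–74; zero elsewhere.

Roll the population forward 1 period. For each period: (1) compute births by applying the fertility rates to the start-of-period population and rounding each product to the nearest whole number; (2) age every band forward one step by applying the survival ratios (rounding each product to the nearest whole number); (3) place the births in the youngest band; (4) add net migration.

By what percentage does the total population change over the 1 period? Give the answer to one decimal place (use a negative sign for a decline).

[period 1]
Births: 2200 * 0.395 = 869  |  380 * 0.461 = 175 → 1044
15–29: 900 * 0.966 = 869
30–44: 2200 * 0.98 = 2156
45–59: 380 * 0.971 = 369
60–74: 2080 * 0.943 = 1961
Net migration: 45–59 + 95 → 464; 60–74 − 95 → 1866
Population now: 0–14=1044, 15–29=869, 30–44=2156, 45–59=464, 60–74=1866
Total: 7330 → 6399; change = -931; percentage change = -12.7%

-12.7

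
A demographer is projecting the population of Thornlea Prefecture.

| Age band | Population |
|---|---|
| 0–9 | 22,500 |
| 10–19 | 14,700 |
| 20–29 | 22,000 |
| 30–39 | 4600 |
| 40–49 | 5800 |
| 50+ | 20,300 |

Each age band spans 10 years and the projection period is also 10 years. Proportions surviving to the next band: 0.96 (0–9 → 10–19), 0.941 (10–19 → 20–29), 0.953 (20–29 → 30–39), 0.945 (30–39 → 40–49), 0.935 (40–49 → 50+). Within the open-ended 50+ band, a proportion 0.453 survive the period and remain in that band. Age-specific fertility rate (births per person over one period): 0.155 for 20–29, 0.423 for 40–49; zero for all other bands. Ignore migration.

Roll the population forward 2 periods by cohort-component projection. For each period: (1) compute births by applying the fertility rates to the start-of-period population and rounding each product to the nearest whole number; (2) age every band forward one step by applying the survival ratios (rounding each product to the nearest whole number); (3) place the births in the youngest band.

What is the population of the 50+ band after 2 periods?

— Period 1 —
Births: 22000 × 0.155 = 3410, 5800 × 0.423 = 2453 → 5863
10–19: 22500 × 0.96 = 21600
20–29: 14700 × 0.941 = 13833
30–39: 22000 × 0.953 = 20966
40–49: 4600 × 0.945 = 4347
50+: 5800 × 0.935 + 20300 × 0.453 = 5423 + 9196 = 14619
→ [5863, 21600, 13833, 20966, 4347, 14619]
— Period 2 —
Births: 13833 × 0.155 = 2144, 4347 × 0.423 = 1839 → 3983
10–19: 5863 × 0.96 = 5628
20–29: 21600 × 0.941 = 20326
30–39: 13833 × 0.953 = 13183
40–49: 20966 × 0.945 = 19813
50+: 4347 × 0.935 + 14619 × 0.453 = 4064 + 6622 = 10686
→ [3983, 5628, 20326, 13183, 19813, 10686]

10686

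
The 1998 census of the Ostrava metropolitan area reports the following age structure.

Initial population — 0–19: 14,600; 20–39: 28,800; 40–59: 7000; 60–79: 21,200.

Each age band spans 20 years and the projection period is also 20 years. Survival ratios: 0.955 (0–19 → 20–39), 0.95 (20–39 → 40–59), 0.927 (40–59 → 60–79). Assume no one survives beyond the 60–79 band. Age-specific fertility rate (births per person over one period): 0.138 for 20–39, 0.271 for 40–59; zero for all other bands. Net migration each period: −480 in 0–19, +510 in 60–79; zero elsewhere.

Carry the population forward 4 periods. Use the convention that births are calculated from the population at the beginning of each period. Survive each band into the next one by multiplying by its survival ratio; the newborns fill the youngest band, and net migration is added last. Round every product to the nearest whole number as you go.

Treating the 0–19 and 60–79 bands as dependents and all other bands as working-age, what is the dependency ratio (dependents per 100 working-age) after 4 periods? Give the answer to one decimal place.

— Period 1 —
Births: 28800 * 0.138 = 3974, 7000 * 0.271 = 1897 → total 5871
20–39: 14600 * 0.955 = 13943
40–59: 28800 * 0.95 = 27360
60–79: 7000 * 0.927 = 6489
Net migration: 0–19 − 480 → 5391; 60–79 + 510 → 6999
Population now: 0–19=5391, 20–39=13943, 40–59=27360, 60–79=6999
— Period 2 —
Births: 13943 * 0.138 = 1924, 27360 * 0.271 = 7415 → total 9339
20–39: 5391 * 0.955 = 5148
40–59: 13943 * 0.95 = 13246
60–79: 27360 * 0.927 = 25363
Net migration: 0–19 − 480 → 8859; 60–79 + 510 → 25873
Population now: 0–19=8859, 20–39=5148, 40–59=13246, 60–79=25873
— Period 3 —
Births: 5148 * 0.138 = 710, 13246 * 0.271 = 3590 → total 4300
20–39: 8859 * 0.955 = 8460
40–59: 5148 * 0.95 = 4891
60–79: 13246 * 0.927 = 12279
Net migration: 0–19 − 480 → 3820; 60–79 + 510 → 12789
Population now: 0–19=3820, 20–39=8460, 40–59=4891, 60–79=12789
— Period 4 —
Births: 8460 * 0.138 = 1167, 4891 * 0.271 = 1325 → total 2492
20–39: 3820 * 0.955 = 3648
40–59: 8460 * 0.95 = 8037
60–79: 4891 * 0.927 = 4534
Net migration: 0–19 − 480 → 2012; 60–79 + 510 → 5044
Population now: 0–19=2012, 20–39=3648, 40–59=8037, 60–79=5044
Dependents (band 0–19 + band 60–79) = 2012 + 5044 = 7056; working-age = 11685; ratio = 7056/11685 × 100 = 60.4

60.4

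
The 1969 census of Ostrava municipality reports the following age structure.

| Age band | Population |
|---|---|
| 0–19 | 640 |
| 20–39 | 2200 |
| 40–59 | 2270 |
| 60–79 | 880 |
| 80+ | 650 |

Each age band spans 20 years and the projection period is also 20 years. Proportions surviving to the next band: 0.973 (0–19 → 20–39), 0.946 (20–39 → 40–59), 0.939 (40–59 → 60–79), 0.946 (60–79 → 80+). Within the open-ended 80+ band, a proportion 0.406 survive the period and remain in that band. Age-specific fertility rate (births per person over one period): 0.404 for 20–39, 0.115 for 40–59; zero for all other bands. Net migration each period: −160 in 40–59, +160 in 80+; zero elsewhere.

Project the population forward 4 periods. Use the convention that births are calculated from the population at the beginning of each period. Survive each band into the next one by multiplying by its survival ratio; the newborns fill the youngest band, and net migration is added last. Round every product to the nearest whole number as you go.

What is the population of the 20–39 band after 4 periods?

487

Call the groups 1 to 5, youngest first.
— Period 1 —
Births: 2200 × 0.404 = 889 ; 2270 × 0.115 = 261 ⇒ total 1150
Group 2: 640 × 0.973 = 623
Group 3: 2200 × 0.946 = 2081
Group 4: 2270 × 0.939 = 2132
Group 5: 880 × 0.946 + 650 × 0.406 = 832 + 264 = 1096
Net migration: Group 3 − 160 → 1921; Group 5 + 160 → 1256
Giving 1150 / 623 / 1921 / 2132 / 1256.
— Period 2 —
Births: 623 × 0.404 = 252 ; 1921 × 0.115 = 221 ⇒ total 473
Group 2: 1150 × 0.973 = 1119
Group 3: 623 × 0.946 = 589
Group 4: 1921 × 0.939 = 1804
Group 5: 2132 × 0.946 + 1256 × 0.406 = 2017 + 510 = 2527
Net migration: Group 3 − 160 → 429; Group 5 + 160 → 2687
Giving 473 / 1119 / 429 / 1804 / 2687.
— Period 3 —
Births: 1119 × 0.404 = 452 ; 429 × 0.115 = 49 ⇒ total 501
Group 2: 473 × 0.973 = 460
Group 3: 1119 × 0.946 = 1059
Group 4: 429 × 0.939 = 403
Group 5: 1804 × 0.946 + 2687 × 0.406 = 1707 + 1091 = 2798
Net migration: Group 3 − 160 → 899; Group 5 + 160 → 2958
Giving 501 / 460 / 899 / 403 / 2958.
— Period 4 —
Births: 460 × 0.404 = 186 ; 899 × 0.115 = 103 ⇒ total 289
Group 2: 501 × 0.973 = 487
Group 3: 460 × 0.946 = 435
Group 4: 899 × 0.939 = 844
Group 5: 403 × 0.946 + 2958 × 0.406 = 381 + 1201 = 1582
Net migration: Group 3 − 160 → 275; Group 5 + 160 → 1742
Giving 289 / 487 / 275 / 844 / 1742.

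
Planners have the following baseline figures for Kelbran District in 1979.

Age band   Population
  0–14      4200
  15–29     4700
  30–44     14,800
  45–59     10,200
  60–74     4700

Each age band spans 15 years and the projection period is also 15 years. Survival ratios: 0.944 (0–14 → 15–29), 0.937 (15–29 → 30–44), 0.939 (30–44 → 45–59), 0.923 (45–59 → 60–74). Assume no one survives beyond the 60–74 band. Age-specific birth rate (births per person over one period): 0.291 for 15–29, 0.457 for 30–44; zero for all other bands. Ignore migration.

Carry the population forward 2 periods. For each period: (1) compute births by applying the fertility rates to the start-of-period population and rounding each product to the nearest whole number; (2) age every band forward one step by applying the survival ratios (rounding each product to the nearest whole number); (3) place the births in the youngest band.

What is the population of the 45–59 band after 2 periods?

Call the groups 1 to 5, youngest first.
Period 1:
Births: 4700 × 0.291 = 1368  |  14800 × 0.457 = 6764 → 8132
Group 2: 4200 × 0.944 = 3965
Group 3: 4700 × 0.937 = 4404
Group 4: 14800 × 0.939 = 13897
Group 5: 10200 × 0.923 = 9415
Population now: 0–14=8132, 15–29=3965, 30–44=4404, 45–59=13897, 60–74=9415
Period 2:
Births: 3965 × 0.291 = 1154  |  4404 × 0.457 = 2013 → 3167
Group 2: 8132 × 0.944 = 7677
Group 3: 3965 × 0.937 = 3715
Group 4: 4404 × 0.939 = 4135
Group 5: 13897 × 0.923 = 12827
Population now: 0–14=3167, 15–29=7677, 30–44=3715, 45–59=4135, 60–74=12827

4135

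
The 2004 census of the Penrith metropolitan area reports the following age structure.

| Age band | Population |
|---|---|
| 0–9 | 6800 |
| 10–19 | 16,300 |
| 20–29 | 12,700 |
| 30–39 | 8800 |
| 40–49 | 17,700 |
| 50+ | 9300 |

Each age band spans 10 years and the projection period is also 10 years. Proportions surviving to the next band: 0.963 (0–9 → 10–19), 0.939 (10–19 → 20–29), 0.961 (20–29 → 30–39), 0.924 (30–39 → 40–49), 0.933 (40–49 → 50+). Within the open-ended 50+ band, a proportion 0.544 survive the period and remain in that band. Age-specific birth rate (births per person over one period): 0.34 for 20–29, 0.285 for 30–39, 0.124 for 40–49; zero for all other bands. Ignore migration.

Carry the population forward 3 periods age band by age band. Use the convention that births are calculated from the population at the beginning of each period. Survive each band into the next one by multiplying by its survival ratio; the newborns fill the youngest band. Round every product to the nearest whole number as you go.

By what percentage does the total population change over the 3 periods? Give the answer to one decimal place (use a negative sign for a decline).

-8.2

After projecting period 1:
Births: 12700 * 0.34 = 4318 ; 8800 * 0.285 = 2508 ; 17700 * 0.124 = 2195 → total 9021
10–19: 6800 * 0.963 = 6548
20–29: 16300 * 0.939 = 15306
30–39: 12700 * 0.961 = 12205
40–49: 8800 * 0.924 = 8131
50+: 17700 * 0.933 + 9300 * 0.544 = 16514 + 5059 = 21573
Giving 9021 / 6548 / 15306 / 12205 / 8131 / 21573.
After projecting period 2:
Births: 15306 * 0.34 = 5204 ; 12205 * 0.285 = 3478 ; 8131 * 0.124 = 1008 → total 9690
10–19: 9021 * 0.963 = 8687
20–29: 6548 * 0.939 = 6149
30–39: 15306 * 0.961 = 14709
40–49: 12205 * 0.924 = 11277
50+: 8131 * 0.933 + 21573 * 0.544 = 7586 + 11736 = 19322
Giving 9690 / 8687 / 6149 / 14709 / 11277 / 19322.
After projecting period 3:
Births: 6149 * 0.34 = 2091 ; 14709 * 0.285 = 4192 ; 11277 * 0.124 = 1398 → total 7681
10–19: 9690 * 0.963 = 9331
20–29: 8687 * 0.939 = 8157
30–39: 6149 * 0.961 = 5909
40–49: 14709 * 0.924 = 13591
50+: 11277 * 0.933 + 19322 * 0.544 = 10521 + 10511 = 21032
Giving 7681 / 9331 / 8157 / 5909 / 13591 / 21032.
Total: 71600 → 65701; change = -5899; percentage change = -8.2%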